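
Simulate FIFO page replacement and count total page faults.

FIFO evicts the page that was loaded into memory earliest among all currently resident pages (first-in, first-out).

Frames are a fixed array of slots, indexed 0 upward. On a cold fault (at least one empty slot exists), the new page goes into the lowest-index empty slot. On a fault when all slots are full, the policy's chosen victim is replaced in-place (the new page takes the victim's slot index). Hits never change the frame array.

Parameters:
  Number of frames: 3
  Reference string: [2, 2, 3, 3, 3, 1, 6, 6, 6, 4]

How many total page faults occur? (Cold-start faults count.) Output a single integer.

Step 0: ref 2 → FAULT, frames=[2,-,-]
Step 1: ref 2 → HIT, frames=[2,-,-]
Step 2: ref 3 → FAULT, frames=[2,3,-]
Step 3: ref 3 → HIT, frames=[2,3,-]
Step 4: ref 3 → HIT, frames=[2,3,-]
Step 5: ref 1 → FAULT, frames=[2,3,1]
Step 6: ref 6 → FAULT (evict 2), frames=[6,3,1]
Step 7: ref 6 → HIT, frames=[6,3,1]
Step 8: ref 6 → HIT, frames=[6,3,1]
Step 9: ref 4 → FAULT (evict 3), frames=[6,4,1]
Total faults: 5

Answer: 5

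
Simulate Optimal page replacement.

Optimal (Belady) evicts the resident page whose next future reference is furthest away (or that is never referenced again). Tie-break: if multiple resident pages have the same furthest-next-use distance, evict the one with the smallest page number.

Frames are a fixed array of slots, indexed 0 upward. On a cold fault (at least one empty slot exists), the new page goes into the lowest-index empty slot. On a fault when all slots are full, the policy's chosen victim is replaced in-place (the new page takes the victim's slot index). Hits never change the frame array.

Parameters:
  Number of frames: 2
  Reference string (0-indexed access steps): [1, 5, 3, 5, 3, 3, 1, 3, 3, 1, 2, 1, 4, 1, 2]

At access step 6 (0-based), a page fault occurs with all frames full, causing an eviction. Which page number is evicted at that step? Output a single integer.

Answer: 5

Derivation:
Step 0: ref 1 -> FAULT, frames=[1,-]
Step 1: ref 5 -> FAULT, frames=[1,5]
Step 2: ref 3 -> FAULT, evict 1, frames=[3,5]
Step 3: ref 5 -> HIT, frames=[3,5]
Step 4: ref 3 -> HIT, frames=[3,5]
Step 5: ref 3 -> HIT, frames=[3,5]
Step 6: ref 1 -> FAULT, evict 5, frames=[3,1]
At step 6: evicted page 5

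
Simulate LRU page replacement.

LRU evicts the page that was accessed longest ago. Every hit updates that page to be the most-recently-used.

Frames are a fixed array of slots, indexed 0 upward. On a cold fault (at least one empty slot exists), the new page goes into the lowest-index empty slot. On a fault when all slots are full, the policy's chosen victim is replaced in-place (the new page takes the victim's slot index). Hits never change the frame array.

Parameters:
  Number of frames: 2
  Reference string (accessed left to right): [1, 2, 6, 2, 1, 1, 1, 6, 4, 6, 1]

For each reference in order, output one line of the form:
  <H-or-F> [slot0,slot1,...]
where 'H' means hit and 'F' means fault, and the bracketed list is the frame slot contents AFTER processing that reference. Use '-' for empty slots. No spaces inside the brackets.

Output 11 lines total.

F [1,-]
F [1,2]
F [6,2]
H [6,2]
F [1,2]
H [1,2]
H [1,2]
F [1,6]
F [4,6]
H [4,6]
F [1,6]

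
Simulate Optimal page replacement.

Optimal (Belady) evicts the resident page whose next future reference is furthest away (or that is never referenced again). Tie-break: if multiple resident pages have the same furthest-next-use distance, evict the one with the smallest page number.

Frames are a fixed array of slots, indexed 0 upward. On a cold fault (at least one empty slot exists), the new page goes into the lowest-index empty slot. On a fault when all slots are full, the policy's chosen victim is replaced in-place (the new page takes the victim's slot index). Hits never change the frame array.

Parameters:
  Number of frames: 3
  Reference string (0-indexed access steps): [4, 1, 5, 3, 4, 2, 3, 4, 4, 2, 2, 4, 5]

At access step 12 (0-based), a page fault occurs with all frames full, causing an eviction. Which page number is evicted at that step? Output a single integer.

Step 0: ref 4 -> FAULT, frames=[4,-,-]
Step 1: ref 1 -> FAULT, frames=[4,1,-]
Step 2: ref 5 -> FAULT, frames=[4,1,5]
Step 3: ref 3 -> FAULT, evict 1, frames=[4,3,5]
Step 4: ref 4 -> HIT, frames=[4,3,5]
Step 5: ref 2 -> FAULT, evict 5, frames=[4,3,2]
Step 6: ref 3 -> HIT, frames=[4,3,2]
Step 7: ref 4 -> HIT, frames=[4,3,2]
Step 8: ref 4 -> HIT, frames=[4,3,2]
Step 9: ref 2 -> HIT, frames=[4,3,2]
Step 10: ref 2 -> HIT, frames=[4,3,2]
Step 11: ref 4 -> HIT, frames=[4,3,2]
Step 12: ref 5 -> FAULT, evict 2, frames=[4,3,5]
At step 12: evicted page 2

Answer: 2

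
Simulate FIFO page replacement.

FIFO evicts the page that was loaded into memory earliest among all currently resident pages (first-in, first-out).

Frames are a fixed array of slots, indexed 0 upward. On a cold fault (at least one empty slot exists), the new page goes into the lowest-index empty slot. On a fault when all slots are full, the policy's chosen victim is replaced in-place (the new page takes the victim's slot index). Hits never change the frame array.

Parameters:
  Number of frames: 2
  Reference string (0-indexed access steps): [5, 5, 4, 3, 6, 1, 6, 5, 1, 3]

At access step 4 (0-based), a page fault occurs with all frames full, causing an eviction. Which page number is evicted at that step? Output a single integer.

Step 0: ref 5 -> FAULT, frames=[5,-]
Step 1: ref 5 -> HIT, frames=[5,-]
Step 2: ref 4 -> FAULT, frames=[5,4]
Step 3: ref 3 -> FAULT, evict 5, frames=[3,4]
Step 4: ref 6 -> FAULT, evict 4, frames=[3,6]
At step 4: evicted page 4

Answer: 4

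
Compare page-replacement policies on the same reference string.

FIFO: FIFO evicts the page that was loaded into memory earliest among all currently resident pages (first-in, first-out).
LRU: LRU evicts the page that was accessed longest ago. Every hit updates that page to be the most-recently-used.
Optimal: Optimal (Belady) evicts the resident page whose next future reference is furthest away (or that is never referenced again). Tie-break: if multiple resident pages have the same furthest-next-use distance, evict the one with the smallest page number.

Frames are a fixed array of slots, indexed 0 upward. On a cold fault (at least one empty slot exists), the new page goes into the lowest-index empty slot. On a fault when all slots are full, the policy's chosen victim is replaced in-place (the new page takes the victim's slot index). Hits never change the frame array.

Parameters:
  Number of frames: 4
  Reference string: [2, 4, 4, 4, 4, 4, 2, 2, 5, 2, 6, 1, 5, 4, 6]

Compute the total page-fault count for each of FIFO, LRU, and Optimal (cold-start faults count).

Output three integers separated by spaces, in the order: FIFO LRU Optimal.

--- FIFO ---
  step 0: ref 2 -> FAULT, frames=[2,-,-,-] (faults so far: 1)
  step 1: ref 4 -> FAULT, frames=[2,4,-,-] (faults so far: 2)
  step 2: ref 4 -> HIT, frames=[2,4,-,-] (faults so far: 2)
  step 3: ref 4 -> HIT, frames=[2,4,-,-] (faults so far: 2)
  step 4: ref 4 -> HIT, frames=[2,4,-,-] (faults so far: 2)
  step 5: ref 4 -> HIT, frames=[2,4,-,-] (faults so far: 2)
  step 6: ref 2 -> HIT, frames=[2,4,-,-] (faults so far: 2)
  step 7: ref 2 -> HIT, frames=[2,4,-,-] (faults so far: 2)
  step 8: ref 5 -> FAULT, frames=[2,4,5,-] (faults so far: 3)
  step 9: ref 2 -> HIT, frames=[2,4,5,-] (faults so far: 3)
  step 10: ref 6 -> FAULT, frames=[2,4,5,6] (faults so far: 4)
  step 11: ref 1 -> FAULT, evict 2, frames=[1,4,5,6] (faults so far: 5)
  step 12: ref 5 -> HIT, frames=[1,4,5,6] (faults so far: 5)
  step 13: ref 4 -> HIT, frames=[1,4,5,6] (faults so far: 5)
  step 14: ref 6 -> HIT, frames=[1,4,5,6] (faults so far: 5)
  FIFO total faults: 5
--- LRU ---
  step 0: ref 2 -> FAULT, frames=[2,-,-,-] (faults so far: 1)
  step 1: ref 4 -> FAULT, frames=[2,4,-,-] (faults so far: 2)
  step 2: ref 4 -> HIT, frames=[2,4,-,-] (faults so far: 2)
  step 3: ref 4 -> HIT, frames=[2,4,-,-] (faults so far: 2)
  step 4: ref 4 -> HIT, frames=[2,4,-,-] (faults so far: 2)
  step 5: ref 4 -> HIT, frames=[2,4,-,-] (faults so far: 2)
  step 6: ref 2 -> HIT, frames=[2,4,-,-] (faults so far: 2)
  step 7: ref 2 -> HIT, frames=[2,4,-,-] (faults so far: 2)
  step 8: ref 5 -> FAULT, frames=[2,4,5,-] (faults so far: 3)
  step 9: ref 2 -> HIT, frames=[2,4,5,-] (faults so far: 3)
  step 10: ref 6 -> FAULT, frames=[2,4,5,6] (faults so far: 4)
  step 11: ref 1 -> FAULT, evict 4, frames=[2,1,5,6] (faults so far: 5)
  step 12: ref 5 -> HIT, frames=[2,1,5,6] (faults so far: 5)
  step 13: ref 4 -> FAULT, evict 2, frames=[4,1,5,6] (faults so far: 6)
  step 14: ref 6 -> HIT, frames=[4,1,5,6] (faults so far: 6)
  LRU total faults: 6
--- Optimal ---
  step 0: ref 2 -> FAULT, frames=[2,-,-,-] (faults so far: 1)
  step 1: ref 4 -> FAULT, frames=[2,4,-,-] (faults so far: 2)
  step 2: ref 4 -> HIT, frames=[2,4,-,-] (faults so far: 2)
  step 3: ref 4 -> HIT, frames=[2,4,-,-] (faults so far: 2)
  step 4: ref 4 -> HIT, frames=[2,4,-,-] (faults so far: 2)
  step 5: ref 4 -> HIT, frames=[2,4,-,-] (faults so far: 2)
  step 6: ref 2 -> HIT, frames=[2,4,-,-] (faults so far: 2)
  step 7: ref 2 -> HIT, frames=[2,4,-,-] (faults so far: 2)
  step 8: ref 5 -> FAULT, frames=[2,4,5,-] (faults so far: 3)
  step 9: ref 2 -> HIT, frames=[2,4,5,-] (faults so far: 3)
  step 10: ref 6 -> FAULT, frames=[2,4,5,6] (faults so far: 4)
  step 11: ref 1 -> FAULT, evict 2, frames=[1,4,5,6] (faults so far: 5)
  step 12: ref 5 -> HIT, frames=[1,4,5,6] (faults so far: 5)
  step 13: ref 4 -> HIT, frames=[1,4,5,6] (faults so far: 5)
  step 14: ref 6 -> HIT, frames=[1,4,5,6] (faults so far: 5)
  Optimal total faults: 5

Answer: 5 6 5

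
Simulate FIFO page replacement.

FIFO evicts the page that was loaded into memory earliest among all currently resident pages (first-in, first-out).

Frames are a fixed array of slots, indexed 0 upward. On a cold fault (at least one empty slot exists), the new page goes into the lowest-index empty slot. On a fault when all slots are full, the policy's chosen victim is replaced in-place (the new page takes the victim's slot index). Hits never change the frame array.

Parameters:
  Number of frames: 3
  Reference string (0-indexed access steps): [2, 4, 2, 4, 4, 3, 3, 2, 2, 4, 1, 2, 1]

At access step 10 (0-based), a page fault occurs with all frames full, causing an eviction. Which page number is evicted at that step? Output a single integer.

Step 0: ref 2 -> FAULT, frames=[2,-,-]
Step 1: ref 4 -> FAULT, frames=[2,4,-]
Step 2: ref 2 -> HIT, frames=[2,4,-]
Step 3: ref 4 -> HIT, frames=[2,4,-]
Step 4: ref 4 -> HIT, frames=[2,4,-]
Step 5: ref 3 -> FAULT, frames=[2,4,3]
Step 6: ref 3 -> HIT, frames=[2,4,3]
Step 7: ref 2 -> HIT, frames=[2,4,3]
Step 8: ref 2 -> HIT, frames=[2,4,3]
Step 9: ref 4 -> HIT, frames=[2,4,3]
Step 10: ref 1 -> FAULT, evict 2, frames=[1,4,3]
At step 10: evicted page 2

Answer: 2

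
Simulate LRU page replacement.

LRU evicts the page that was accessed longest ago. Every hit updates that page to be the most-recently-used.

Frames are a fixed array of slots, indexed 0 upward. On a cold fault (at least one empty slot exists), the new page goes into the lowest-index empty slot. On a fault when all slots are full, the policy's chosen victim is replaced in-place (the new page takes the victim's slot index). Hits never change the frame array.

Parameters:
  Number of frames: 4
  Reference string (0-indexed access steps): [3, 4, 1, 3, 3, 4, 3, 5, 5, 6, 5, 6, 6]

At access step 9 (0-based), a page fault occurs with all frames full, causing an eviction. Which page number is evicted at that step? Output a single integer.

Answer: 1

Derivation:
Step 0: ref 3 -> FAULT, frames=[3,-,-,-]
Step 1: ref 4 -> FAULT, frames=[3,4,-,-]
Step 2: ref 1 -> FAULT, frames=[3,4,1,-]
Step 3: ref 3 -> HIT, frames=[3,4,1,-]
Step 4: ref 3 -> HIT, frames=[3,4,1,-]
Step 5: ref 4 -> HIT, frames=[3,4,1,-]
Step 6: ref 3 -> HIT, frames=[3,4,1,-]
Step 7: ref 5 -> FAULT, frames=[3,4,1,5]
Step 8: ref 5 -> HIT, frames=[3,4,1,5]
Step 9: ref 6 -> FAULT, evict 1, frames=[3,4,6,5]
At step 9: evicted page 1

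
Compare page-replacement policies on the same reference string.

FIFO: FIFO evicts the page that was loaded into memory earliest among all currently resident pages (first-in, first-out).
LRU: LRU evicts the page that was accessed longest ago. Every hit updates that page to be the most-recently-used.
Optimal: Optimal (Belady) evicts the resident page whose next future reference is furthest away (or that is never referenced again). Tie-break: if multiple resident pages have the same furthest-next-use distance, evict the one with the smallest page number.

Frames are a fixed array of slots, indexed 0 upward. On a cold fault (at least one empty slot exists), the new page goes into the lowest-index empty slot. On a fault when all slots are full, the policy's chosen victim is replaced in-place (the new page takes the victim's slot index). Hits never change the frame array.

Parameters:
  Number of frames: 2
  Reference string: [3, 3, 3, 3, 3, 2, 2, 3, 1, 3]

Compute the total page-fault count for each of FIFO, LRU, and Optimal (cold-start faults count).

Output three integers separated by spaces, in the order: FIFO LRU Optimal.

--- FIFO ---
  step 0: ref 3 -> FAULT, frames=[3,-] (faults so far: 1)
  step 1: ref 3 -> HIT, frames=[3,-] (faults so far: 1)
  step 2: ref 3 -> HIT, frames=[3,-] (faults so far: 1)
  step 3: ref 3 -> HIT, frames=[3,-] (faults so far: 1)
  step 4: ref 3 -> HIT, frames=[3,-] (faults so far: 1)
  step 5: ref 2 -> FAULT, frames=[3,2] (faults so far: 2)
  step 6: ref 2 -> HIT, frames=[3,2] (faults so far: 2)
  step 7: ref 3 -> HIT, frames=[3,2] (faults so far: 2)
  step 8: ref 1 -> FAULT, evict 3, frames=[1,2] (faults so far: 3)
  step 9: ref 3 -> FAULT, evict 2, frames=[1,3] (faults so far: 4)
  FIFO total faults: 4
--- LRU ---
  step 0: ref 3 -> FAULT, frames=[3,-] (faults so far: 1)
  step 1: ref 3 -> HIT, frames=[3,-] (faults so far: 1)
  step 2: ref 3 -> HIT, frames=[3,-] (faults so far: 1)
  step 3: ref 3 -> HIT, frames=[3,-] (faults so far: 1)
  step 4: ref 3 -> HIT, frames=[3,-] (faults so far: 1)
  step 5: ref 2 -> FAULT, frames=[3,2] (faults so far: 2)
  step 6: ref 2 -> HIT, frames=[3,2] (faults so far: 2)
  step 7: ref 3 -> HIT, frames=[3,2] (faults so far: 2)
  step 8: ref 1 -> FAULT, evict 2, frames=[3,1] (faults so far: 3)
  step 9: ref 3 -> HIT, frames=[3,1] (faults so far: 3)
  LRU total faults: 3
--- Optimal ---
  step 0: ref 3 -> FAULT, frames=[3,-] (faults so far: 1)
  step 1: ref 3 -> HIT, frames=[3,-] (faults so far: 1)
  step 2: ref 3 -> HIT, frames=[3,-] (faults so far: 1)
  step 3: ref 3 -> HIT, frames=[3,-] (faults so far: 1)
  step 4: ref 3 -> HIT, frames=[3,-] (faults so far: 1)
  step 5: ref 2 -> FAULT, frames=[3,2] (faults so far: 2)
  step 6: ref 2 -> HIT, frames=[3,2] (faults so far: 2)
  step 7: ref 3 -> HIT, frames=[3,2] (faults so far: 2)
  step 8: ref 1 -> FAULT, evict 2, frames=[3,1] (faults so far: 3)
  step 9: ref 3 -> HIT, frames=[3,1] (faults so far: 3)
  Optimal total faults: 3

Answer: 4 3 3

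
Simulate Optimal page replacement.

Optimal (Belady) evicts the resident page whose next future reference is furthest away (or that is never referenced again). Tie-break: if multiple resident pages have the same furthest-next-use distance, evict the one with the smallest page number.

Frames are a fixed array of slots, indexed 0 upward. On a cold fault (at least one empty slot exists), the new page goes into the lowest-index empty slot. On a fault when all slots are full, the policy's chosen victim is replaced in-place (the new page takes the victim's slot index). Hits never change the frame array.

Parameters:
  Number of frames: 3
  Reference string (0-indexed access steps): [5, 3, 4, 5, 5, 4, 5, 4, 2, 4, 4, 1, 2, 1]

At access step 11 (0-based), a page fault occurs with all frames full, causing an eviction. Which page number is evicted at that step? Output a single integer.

Step 0: ref 5 -> FAULT, frames=[5,-,-]
Step 1: ref 3 -> FAULT, frames=[5,3,-]
Step 2: ref 4 -> FAULT, frames=[5,3,4]
Step 3: ref 5 -> HIT, frames=[5,3,4]
Step 4: ref 5 -> HIT, frames=[5,3,4]
Step 5: ref 4 -> HIT, frames=[5,3,4]
Step 6: ref 5 -> HIT, frames=[5,3,4]
Step 7: ref 4 -> HIT, frames=[5,3,4]
Step 8: ref 2 -> FAULT, evict 3, frames=[5,2,4]
Step 9: ref 4 -> HIT, frames=[5,2,4]
Step 10: ref 4 -> HIT, frames=[5,2,4]
Step 11: ref 1 -> FAULT, evict 4, frames=[5,2,1]
At step 11: evicted page 4

Answer: 4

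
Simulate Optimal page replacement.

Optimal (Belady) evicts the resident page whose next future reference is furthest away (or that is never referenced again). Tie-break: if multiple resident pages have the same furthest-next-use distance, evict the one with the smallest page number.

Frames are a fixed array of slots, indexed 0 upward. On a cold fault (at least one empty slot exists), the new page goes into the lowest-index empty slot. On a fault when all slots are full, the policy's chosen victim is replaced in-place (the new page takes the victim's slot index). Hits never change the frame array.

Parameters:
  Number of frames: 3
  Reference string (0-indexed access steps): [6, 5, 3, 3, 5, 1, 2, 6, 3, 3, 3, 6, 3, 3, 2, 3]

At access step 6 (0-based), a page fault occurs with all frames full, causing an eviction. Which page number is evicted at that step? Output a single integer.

Answer: 1

Derivation:
Step 0: ref 6 -> FAULT, frames=[6,-,-]
Step 1: ref 5 -> FAULT, frames=[6,5,-]
Step 2: ref 3 -> FAULT, frames=[6,5,3]
Step 3: ref 3 -> HIT, frames=[6,5,3]
Step 4: ref 5 -> HIT, frames=[6,5,3]
Step 5: ref 1 -> FAULT, evict 5, frames=[6,1,3]
Step 6: ref 2 -> FAULT, evict 1, frames=[6,2,3]
At step 6: evicted page 1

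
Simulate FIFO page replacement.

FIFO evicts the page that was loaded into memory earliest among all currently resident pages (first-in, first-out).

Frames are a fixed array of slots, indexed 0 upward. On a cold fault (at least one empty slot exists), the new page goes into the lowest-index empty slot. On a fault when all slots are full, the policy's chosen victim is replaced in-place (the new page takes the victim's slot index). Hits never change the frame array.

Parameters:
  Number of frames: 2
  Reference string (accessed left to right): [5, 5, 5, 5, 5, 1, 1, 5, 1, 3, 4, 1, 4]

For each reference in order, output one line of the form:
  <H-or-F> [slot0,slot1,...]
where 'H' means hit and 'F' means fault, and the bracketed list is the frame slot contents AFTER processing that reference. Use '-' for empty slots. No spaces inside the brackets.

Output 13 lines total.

F [5,-]
H [5,-]
H [5,-]
H [5,-]
H [5,-]
F [5,1]
H [5,1]
H [5,1]
H [5,1]
F [3,1]
F [3,4]
F [1,4]
H [1,4]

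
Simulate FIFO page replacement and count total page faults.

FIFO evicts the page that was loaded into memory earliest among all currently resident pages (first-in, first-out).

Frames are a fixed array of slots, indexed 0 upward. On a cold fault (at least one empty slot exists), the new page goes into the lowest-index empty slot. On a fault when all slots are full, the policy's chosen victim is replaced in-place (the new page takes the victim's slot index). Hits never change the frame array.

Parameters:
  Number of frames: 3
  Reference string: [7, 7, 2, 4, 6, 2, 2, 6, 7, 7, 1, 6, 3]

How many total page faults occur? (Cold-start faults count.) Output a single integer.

Answer: 7

Derivation:
Step 0: ref 7 → FAULT, frames=[7,-,-]
Step 1: ref 7 → HIT, frames=[7,-,-]
Step 2: ref 2 → FAULT, frames=[7,2,-]
Step 3: ref 4 → FAULT, frames=[7,2,4]
Step 4: ref 6 → FAULT (evict 7), frames=[6,2,4]
Step 5: ref 2 → HIT, frames=[6,2,4]
Step 6: ref 2 → HIT, frames=[6,2,4]
Step 7: ref 6 → HIT, frames=[6,2,4]
Step 8: ref 7 → FAULT (evict 2), frames=[6,7,4]
Step 9: ref 7 → HIT, frames=[6,7,4]
Step 10: ref 1 → FAULT (evict 4), frames=[6,7,1]
Step 11: ref 6 → HIT, frames=[6,7,1]
Step 12: ref 3 → FAULT (evict 6), frames=[3,7,1]
Total faults: 7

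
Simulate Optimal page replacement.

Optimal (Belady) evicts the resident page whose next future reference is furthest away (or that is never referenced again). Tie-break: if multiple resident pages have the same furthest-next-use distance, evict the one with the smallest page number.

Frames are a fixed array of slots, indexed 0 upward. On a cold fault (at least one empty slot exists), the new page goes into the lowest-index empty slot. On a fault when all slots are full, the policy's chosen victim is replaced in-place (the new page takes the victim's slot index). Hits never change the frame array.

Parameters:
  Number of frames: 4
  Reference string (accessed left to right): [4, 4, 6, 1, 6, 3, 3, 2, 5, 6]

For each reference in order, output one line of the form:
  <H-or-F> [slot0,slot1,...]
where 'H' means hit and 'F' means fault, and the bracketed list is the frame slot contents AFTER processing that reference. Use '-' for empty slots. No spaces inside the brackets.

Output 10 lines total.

F [4,-,-,-]
H [4,-,-,-]
F [4,6,-,-]
F [4,6,1,-]
H [4,6,1,-]
F [4,6,1,3]
H [4,6,1,3]
F [4,6,2,3]
F [4,6,5,3]
H [4,6,5,3]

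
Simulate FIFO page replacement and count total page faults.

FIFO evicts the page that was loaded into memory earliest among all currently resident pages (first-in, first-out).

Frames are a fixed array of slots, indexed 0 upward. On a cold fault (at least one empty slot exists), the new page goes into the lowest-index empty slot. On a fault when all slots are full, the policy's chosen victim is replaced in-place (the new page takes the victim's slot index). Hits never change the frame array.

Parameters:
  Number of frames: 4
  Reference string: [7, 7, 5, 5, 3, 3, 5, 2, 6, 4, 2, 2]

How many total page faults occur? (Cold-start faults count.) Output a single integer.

Answer: 6

Derivation:
Step 0: ref 7 → FAULT, frames=[7,-,-,-]
Step 1: ref 7 → HIT, frames=[7,-,-,-]
Step 2: ref 5 → FAULT, frames=[7,5,-,-]
Step 3: ref 5 → HIT, frames=[7,5,-,-]
Step 4: ref 3 → FAULT, frames=[7,5,3,-]
Step 5: ref 3 → HIT, frames=[7,5,3,-]
Step 6: ref 5 → HIT, frames=[7,5,3,-]
Step 7: ref 2 → FAULT, frames=[7,5,3,2]
Step 8: ref 6 → FAULT (evict 7), frames=[6,5,3,2]
Step 9: ref 4 → FAULT (evict 5), frames=[6,4,3,2]
Step 10: ref 2 → HIT, frames=[6,4,3,2]
Step 11: ref 2 → HIT, frames=[6,4,3,2]
Total faults: 6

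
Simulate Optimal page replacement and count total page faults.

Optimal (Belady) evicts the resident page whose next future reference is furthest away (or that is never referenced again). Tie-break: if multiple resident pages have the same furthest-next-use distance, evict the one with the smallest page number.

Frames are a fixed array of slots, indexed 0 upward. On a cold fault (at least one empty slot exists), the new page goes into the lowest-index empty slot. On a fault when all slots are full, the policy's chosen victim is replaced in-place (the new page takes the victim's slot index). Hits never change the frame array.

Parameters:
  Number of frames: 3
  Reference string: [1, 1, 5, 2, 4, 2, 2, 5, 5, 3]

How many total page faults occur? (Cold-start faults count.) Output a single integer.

Answer: 5

Derivation:
Step 0: ref 1 → FAULT, frames=[1,-,-]
Step 1: ref 1 → HIT, frames=[1,-,-]
Step 2: ref 5 → FAULT, frames=[1,5,-]
Step 3: ref 2 → FAULT, frames=[1,5,2]
Step 4: ref 4 → FAULT (evict 1), frames=[4,5,2]
Step 5: ref 2 → HIT, frames=[4,5,2]
Step 6: ref 2 → HIT, frames=[4,5,2]
Step 7: ref 5 → HIT, frames=[4,5,2]
Step 8: ref 5 → HIT, frames=[4,5,2]
Step 9: ref 3 → FAULT (evict 2), frames=[4,5,3]
Total faults: 5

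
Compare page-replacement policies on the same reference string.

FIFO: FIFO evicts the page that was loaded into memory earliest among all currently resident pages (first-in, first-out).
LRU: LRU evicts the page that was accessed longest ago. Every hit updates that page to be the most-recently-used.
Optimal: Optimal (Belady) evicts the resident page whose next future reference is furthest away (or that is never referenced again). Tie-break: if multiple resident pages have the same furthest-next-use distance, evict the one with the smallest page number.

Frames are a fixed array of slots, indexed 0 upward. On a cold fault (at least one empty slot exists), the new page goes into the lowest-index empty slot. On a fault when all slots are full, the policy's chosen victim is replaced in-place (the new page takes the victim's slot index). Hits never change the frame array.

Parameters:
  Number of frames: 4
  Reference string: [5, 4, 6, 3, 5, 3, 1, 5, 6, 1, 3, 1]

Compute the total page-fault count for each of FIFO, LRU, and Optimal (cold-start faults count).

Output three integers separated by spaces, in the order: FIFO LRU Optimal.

Answer: 6 5 5

Derivation:
--- FIFO ---
  step 0: ref 5 -> FAULT, frames=[5,-,-,-] (faults so far: 1)
  step 1: ref 4 -> FAULT, frames=[5,4,-,-] (faults so far: 2)
  step 2: ref 6 -> FAULT, frames=[5,4,6,-] (faults so far: 3)
  step 3: ref 3 -> FAULT, frames=[5,4,6,3] (faults so far: 4)
  step 4: ref 5 -> HIT, frames=[5,4,6,3] (faults so far: 4)
  step 5: ref 3 -> HIT, frames=[5,4,6,3] (faults so far: 4)
  step 6: ref 1 -> FAULT, evict 5, frames=[1,4,6,3] (faults so far: 5)
  step 7: ref 5 -> FAULT, evict 4, frames=[1,5,6,3] (faults so far: 6)
  step 8: ref 6 -> HIT, frames=[1,5,6,3] (faults so far: 6)
  step 9: ref 1 -> HIT, frames=[1,5,6,3] (faults so far: 6)
  step 10: ref 3 -> HIT, frames=[1,5,6,3] (faults so far: 6)
  step 11: ref 1 -> HIT, frames=[1,5,6,3] (faults so far: 6)
  FIFO total faults: 6
--- LRU ---
  step 0: ref 5 -> FAULT, frames=[5,-,-,-] (faults so far: 1)
  step 1: ref 4 -> FAULT, frames=[5,4,-,-] (faults so far: 2)
  step 2: ref 6 -> FAULT, frames=[5,4,6,-] (faults so far: 3)
  step 3: ref 3 -> FAULT, frames=[5,4,6,3] (faults so far: 4)
  step 4: ref 5 -> HIT, frames=[5,4,6,3] (faults so far: 4)
  step 5: ref 3 -> HIT, frames=[5,4,6,3] (faults so far: 4)
  step 6: ref 1 -> FAULT, evict 4, frames=[5,1,6,3] (faults so far: 5)
  step 7: ref 5 -> HIT, frames=[5,1,6,3] (faults so far: 5)
  step 8: ref 6 -> HIT, frames=[5,1,6,3] (faults so far: 5)
  step 9: ref 1 -> HIT, frames=[5,1,6,3] (faults so far: 5)
  step 10: ref 3 -> HIT, frames=[5,1,6,3] (faults so far: 5)
  step 11: ref 1 -> HIT, frames=[5,1,6,3] (faults so far: 5)
  LRU total faults: 5
--- Optimal ---
  step 0: ref 5 -> FAULT, frames=[5,-,-,-] (faults so far: 1)
  step 1: ref 4 -> FAULT, frames=[5,4,-,-] (faults so far: 2)
  step 2: ref 6 -> FAULT, frames=[5,4,6,-] (faults so far: 3)
  step 3: ref 3 -> FAULT, frames=[5,4,6,3] (faults so far: 4)
  step 4: ref 5 -> HIT, frames=[5,4,6,3] (faults so far: 4)
  step 5: ref 3 -> HIT, frames=[5,4,6,3] (faults so far: 4)
  step 6: ref 1 -> FAULT, evict 4, frames=[5,1,6,3] (faults so far: 5)
  step 7: ref 5 -> HIT, frames=[5,1,6,3] (faults so far: 5)
  step 8: ref 6 -> HIT, frames=[5,1,6,3] (faults so far: 5)
  step 9: ref 1 -> HIT, frames=[5,1,6,3] (faults so far: 5)
  step 10: ref 3 -> HIT, frames=[5,1,6,3] (faults so far: 5)
  step 11: ref 1 -> HIT, frames=[5,1,6,3] (faults so far: 5)
  Optimal total faults: 5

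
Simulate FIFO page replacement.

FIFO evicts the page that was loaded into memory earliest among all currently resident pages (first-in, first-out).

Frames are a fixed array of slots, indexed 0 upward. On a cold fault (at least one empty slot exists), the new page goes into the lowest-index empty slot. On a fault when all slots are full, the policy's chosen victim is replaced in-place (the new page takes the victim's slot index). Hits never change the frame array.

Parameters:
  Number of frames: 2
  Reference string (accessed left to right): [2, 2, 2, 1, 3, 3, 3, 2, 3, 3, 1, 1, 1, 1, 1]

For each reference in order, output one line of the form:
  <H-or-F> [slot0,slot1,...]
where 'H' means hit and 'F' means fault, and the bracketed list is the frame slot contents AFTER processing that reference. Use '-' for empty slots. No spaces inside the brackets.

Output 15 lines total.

F [2,-]
H [2,-]
H [2,-]
F [2,1]
F [3,1]
H [3,1]
H [3,1]
F [3,2]
H [3,2]
H [3,2]
F [1,2]
H [1,2]
H [1,2]
H [1,2]
H [1,2]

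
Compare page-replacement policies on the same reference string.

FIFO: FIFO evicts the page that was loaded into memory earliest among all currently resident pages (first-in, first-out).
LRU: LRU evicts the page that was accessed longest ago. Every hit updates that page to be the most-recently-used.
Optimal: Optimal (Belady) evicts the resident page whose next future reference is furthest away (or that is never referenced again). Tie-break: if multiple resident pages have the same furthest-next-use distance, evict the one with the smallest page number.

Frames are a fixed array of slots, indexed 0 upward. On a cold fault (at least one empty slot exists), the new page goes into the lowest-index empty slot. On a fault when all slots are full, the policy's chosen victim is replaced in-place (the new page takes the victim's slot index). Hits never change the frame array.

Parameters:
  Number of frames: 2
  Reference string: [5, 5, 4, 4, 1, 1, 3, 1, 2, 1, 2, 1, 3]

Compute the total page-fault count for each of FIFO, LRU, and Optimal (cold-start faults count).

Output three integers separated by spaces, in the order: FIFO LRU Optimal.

--- FIFO ---
  step 0: ref 5 -> FAULT, frames=[5,-] (faults so far: 1)
  step 1: ref 5 -> HIT, frames=[5,-] (faults so far: 1)
  step 2: ref 4 -> FAULT, frames=[5,4] (faults so far: 2)
  step 3: ref 4 -> HIT, frames=[5,4] (faults so far: 2)
  step 4: ref 1 -> FAULT, evict 5, frames=[1,4] (faults so far: 3)
  step 5: ref 1 -> HIT, frames=[1,4] (faults so far: 3)
  step 6: ref 3 -> FAULT, evict 4, frames=[1,3] (faults so far: 4)
  step 7: ref 1 -> HIT, frames=[1,3] (faults so far: 4)
  step 8: ref 2 -> FAULT, evict 1, frames=[2,3] (faults so far: 5)
  step 9: ref 1 -> FAULT, evict 3, frames=[2,1] (faults so far: 6)
  step 10: ref 2 -> HIT, frames=[2,1] (faults so far: 6)
  step 11: ref 1 -> HIT, frames=[2,1] (faults so far: 6)
  step 12: ref 3 -> FAULT, evict 2, frames=[3,1] (faults so far: 7)
  FIFO total faults: 7
--- LRU ---
  step 0: ref 5 -> FAULT, frames=[5,-] (faults so far: 1)
  step 1: ref 5 -> HIT, frames=[5,-] (faults so far: 1)
  step 2: ref 4 -> FAULT, frames=[5,4] (faults so far: 2)
  step 3: ref 4 -> HIT, frames=[5,4] (faults so far: 2)
  step 4: ref 1 -> FAULT, evict 5, frames=[1,4] (faults so far: 3)
  step 5: ref 1 -> HIT, frames=[1,4] (faults so far: 3)
  step 6: ref 3 -> FAULT, evict 4, frames=[1,3] (faults so far: 4)
  step 7: ref 1 -> HIT, frames=[1,3] (faults so far: 4)
  step 8: ref 2 -> FAULT, evict 3, frames=[1,2] (faults so far: 5)
  step 9: ref 1 -> HIT, frames=[1,2] (faults so far: 5)
  step 10: ref 2 -> HIT, frames=[1,2] (faults so far: 5)
  step 11: ref 1 -> HIT, frames=[1,2] (faults so far: 5)
  step 12: ref 3 -> FAULT, evict 2, frames=[1,3] (faults so far: 6)
  LRU total faults: 6
--- Optimal ---
  step 0: ref 5 -> FAULT, frames=[5,-] (faults so far: 1)
  step 1: ref 5 -> HIT, frames=[5,-] (faults so far: 1)
  step 2: ref 4 -> FAULT, frames=[5,4] (faults so far: 2)
  step 3: ref 4 -> HIT, frames=[5,4] (faults so far: 2)
  step 4: ref 1 -> FAULT, evict 4, frames=[5,1] (faults so far: 3)
  step 5: ref 1 -> HIT, frames=[5,1] (faults so far: 3)
  step 6: ref 3 -> FAULT, evict 5, frames=[3,1] (faults so far: 4)
  step 7: ref 1 -> HIT, frames=[3,1] (faults so far: 4)
  step 8: ref 2 -> FAULT, evict 3, frames=[2,1] (faults so far: 5)
  step 9: ref 1 -> HIT, frames=[2,1] (faults so far: 5)
  step 10: ref 2 -> HIT, frames=[2,1] (faults so far: 5)
  step 11: ref 1 -> HIT, frames=[2,1] (faults so far: 5)
  step 12: ref 3 -> FAULT, evict 1, frames=[2,3] (faults so far: 6)
  Optimal total faults: 6

Answer: 7 6 6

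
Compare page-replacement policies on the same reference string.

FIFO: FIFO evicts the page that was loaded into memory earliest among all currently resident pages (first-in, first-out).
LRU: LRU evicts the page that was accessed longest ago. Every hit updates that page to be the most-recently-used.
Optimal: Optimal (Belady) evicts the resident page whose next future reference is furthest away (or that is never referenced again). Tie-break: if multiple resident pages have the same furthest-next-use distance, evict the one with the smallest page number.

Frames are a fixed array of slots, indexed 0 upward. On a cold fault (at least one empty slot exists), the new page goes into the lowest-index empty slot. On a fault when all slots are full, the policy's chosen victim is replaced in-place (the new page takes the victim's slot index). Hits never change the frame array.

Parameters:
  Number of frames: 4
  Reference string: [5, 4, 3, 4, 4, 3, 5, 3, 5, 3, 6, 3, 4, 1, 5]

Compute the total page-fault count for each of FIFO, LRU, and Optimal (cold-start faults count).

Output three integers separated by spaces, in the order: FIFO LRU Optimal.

--- FIFO ---
  step 0: ref 5 -> FAULT, frames=[5,-,-,-] (faults so far: 1)
  step 1: ref 4 -> FAULT, frames=[5,4,-,-] (faults so far: 2)
  step 2: ref 3 -> FAULT, frames=[5,4,3,-] (faults so far: 3)
  step 3: ref 4 -> HIT, frames=[5,4,3,-] (faults so far: 3)
  step 4: ref 4 -> HIT, frames=[5,4,3,-] (faults so far: 3)
  step 5: ref 3 -> HIT, frames=[5,4,3,-] (faults so far: 3)
  step 6: ref 5 -> HIT, frames=[5,4,3,-] (faults so far: 3)
  step 7: ref 3 -> HIT, frames=[5,4,3,-] (faults so far: 3)
  step 8: ref 5 -> HIT, frames=[5,4,3,-] (faults so far: 3)
  step 9: ref 3 -> HIT, frames=[5,4,3,-] (faults so far: 3)
  step 10: ref 6 -> FAULT, frames=[5,4,3,6] (faults so far: 4)
  step 11: ref 3 -> HIT, frames=[5,4,3,6] (faults so far: 4)
  step 12: ref 4 -> HIT, frames=[5,4,3,6] (faults so far: 4)
  step 13: ref 1 -> FAULT, evict 5, frames=[1,4,3,6] (faults so far: 5)
  step 14: ref 5 -> FAULT, evict 4, frames=[1,5,3,6] (faults so far: 6)
  FIFO total faults: 6
--- LRU ---
  step 0: ref 5 -> FAULT, frames=[5,-,-,-] (faults so far: 1)
  step 1: ref 4 -> FAULT, frames=[5,4,-,-] (faults so far: 2)
  step 2: ref 3 -> FAULT, frames=[5,4,3,-] (faults so far: 3)
  step 3: ref 4 -> HIT, frames=[5,4,3,-] (faults so far: 3)
  step 4: ref 4 -> HIT, frames=[5,4,3,-] (faults so far: 3)
  step 5: ref 3 -> HIT, frames=[5,4,3,-] (faults so far: 3)
  step 6: ref 5 -> HIT, frames=[5,4,3,-] (faults so far: 3)
  step 7: ref 3 -> HIT, frames=[5,4,3,-] (faults so far: 3)
  step 8: ref 5 -> HIT, frames=[5,4,3,-] (faults so far: 3)
  step 9: ref 3 -> HIT, frames=[5,4,3,-] (faults so far: 3)
  step 10: ref 6 -> FAULT, frames=[5,4,3,6] (faults so far: 4)
  step 11: ref 3 -> HIT, frames=[5,4,3,6] (faults so far: 4)
  step 12: ref 4 -> HIT, frames=[5,4,3,6] (faults so far: 4)
  step 13: ref 1 -> FAULT, evict 5, frames=[1,4,3,6] (faults so far: 5)
  step 14: ref 5 -> FAULT, evict 6, frames=[1,4,3,5] (faults so far: 6)
  LRU total faults: 6
--- Optimal ---
  step 0: ref 5 -> FAULT, frames=[5,-,-,-] (faults so far: 1)
  step 1: ref 4 -> FAULT, frames=[5,4,-,-] (faults so far: 2)
  step 2: ref 3 -> FAULT, frames=[5,4,3,-] (faults so far: 3)
  step 3: ref 4 -> HIT, frames=[5,4,3,-] (faults so far: 3)
  step 4: ref 4 -> HIT, frames=[5,4,3,-] (faults so far: 3)
  step 5: ref 3 -> HIT, frames=[5,4,3,-] (faults so far: 3)
  step 6: ref 5 -> HIT, frames=[5,4,3,-] (faults so far: 3)
  step 7: ref 3 -> HIT, frames=[5,4,3,-] (faults so far: 3)
  step 8: ref 5 -> HIT, frames=[5,4,3,-] (faults so far: 3)
  step 9: ref 3 -> HIT, frames=[5,4,3,-] (faults so far: 3)
  step 10: ref 6 -> FAULT, frames=[5,4,3,6] (faults so far: 4)
  step 11: ref 3 -> HIT, frames=[5,4,3,6] (faults so far: 4)
  step 12: ref 4 -> HIT, frames=[5,4,3,6] (faults so far: 4)
  step 13: ref 1 -> FAULT, evict 3, frames=[5,4,1,6] (faults so far: 5)
  step 14: ref 5 -> HIT, frames=[5,4,1,6] (faults so far: 5)
  Optimal total faults: 5

Answer: 6 6 5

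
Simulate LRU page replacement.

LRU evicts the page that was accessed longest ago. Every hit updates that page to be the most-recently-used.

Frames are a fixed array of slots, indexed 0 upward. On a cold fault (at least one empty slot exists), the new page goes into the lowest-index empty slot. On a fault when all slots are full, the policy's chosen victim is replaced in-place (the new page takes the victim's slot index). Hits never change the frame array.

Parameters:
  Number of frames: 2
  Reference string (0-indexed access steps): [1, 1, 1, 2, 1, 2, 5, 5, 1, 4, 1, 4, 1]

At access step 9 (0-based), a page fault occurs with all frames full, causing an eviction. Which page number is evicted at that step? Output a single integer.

Answer: 5

Derivation:
Step 0: ref 1 -> FAULT, frames=[1,-]
Step 1: ref 1 -> HIT, frames=[1,-]
Step 2: ref 1 -> HIT, frames=[1,-]
Step 3: ref 2 -> FAULT, frames=[1,2]
Step 4: ref 1 -> HIT, frames=[1,2]
Step 5: ref 2 -> HIT, frames=[1,2]
Step 6: ref 5 -> FAULT, evict 1, frames=[5,2]
Step 7: ref 5 -> HIT, frames=[5,2]
Step 8: ref 1 -> FAULT, evict 2, frames=[5,1]
Step 9: ref 4 -> FAULT, evict 5, frames=[4,1]
At step 9: evicted page 5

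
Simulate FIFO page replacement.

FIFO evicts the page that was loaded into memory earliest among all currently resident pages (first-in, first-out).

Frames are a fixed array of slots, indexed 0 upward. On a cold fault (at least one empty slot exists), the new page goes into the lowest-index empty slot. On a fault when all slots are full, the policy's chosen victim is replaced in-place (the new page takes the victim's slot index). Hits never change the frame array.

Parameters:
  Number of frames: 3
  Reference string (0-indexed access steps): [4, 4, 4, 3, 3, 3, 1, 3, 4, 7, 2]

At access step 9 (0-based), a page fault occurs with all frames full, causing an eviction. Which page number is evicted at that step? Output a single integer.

Answer: 4

Derivation:
Step 0: ref 4 -> FAULT, frames=[4,-,-]
Step 1: ref 4 -> HIT, frames=[4,-,-]
Step 2: ref 4 -> HIT, frames=[4,-,-]
Step 3: ref 3 -> FAULT, frames=[4,3,-]
Step 4: ref 3 -> HIT, frames=[4,3,-]
Step 5: ref 3 -> HIT, frames=[4,3,-]
Step 6: ref 1 -> FAULT, frames=[4,3,1]
Step 7: ref 3 -> HIT, frames=[4,3,1]
Step 8: ref 4 -> HIT, frames=[4,3,1]
Step 9: ref 7 -> FAULT, evict 4, frames=[7,3,1]
At step 9: evicted page 4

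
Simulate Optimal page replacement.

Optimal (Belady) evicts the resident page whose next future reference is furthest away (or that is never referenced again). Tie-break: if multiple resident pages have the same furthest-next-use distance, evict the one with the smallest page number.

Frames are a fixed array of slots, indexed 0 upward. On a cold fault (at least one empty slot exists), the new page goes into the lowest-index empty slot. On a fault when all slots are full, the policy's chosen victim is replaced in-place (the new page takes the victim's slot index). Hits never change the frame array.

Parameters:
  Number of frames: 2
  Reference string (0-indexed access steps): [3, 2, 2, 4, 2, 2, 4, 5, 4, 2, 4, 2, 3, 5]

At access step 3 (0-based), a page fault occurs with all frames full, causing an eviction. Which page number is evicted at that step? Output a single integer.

Step 0: ref 3 -> FAULT, frames=[3,-]
Step 1: ref 2 -> FAULT, frames=[3,2]
Step 2: ref 2 -> HIT, frames=[3,2]
Step 3: ref 4 -> FAULT, evict 3, frames=[4,2]
At step 3: evicted page 3

Answer: 3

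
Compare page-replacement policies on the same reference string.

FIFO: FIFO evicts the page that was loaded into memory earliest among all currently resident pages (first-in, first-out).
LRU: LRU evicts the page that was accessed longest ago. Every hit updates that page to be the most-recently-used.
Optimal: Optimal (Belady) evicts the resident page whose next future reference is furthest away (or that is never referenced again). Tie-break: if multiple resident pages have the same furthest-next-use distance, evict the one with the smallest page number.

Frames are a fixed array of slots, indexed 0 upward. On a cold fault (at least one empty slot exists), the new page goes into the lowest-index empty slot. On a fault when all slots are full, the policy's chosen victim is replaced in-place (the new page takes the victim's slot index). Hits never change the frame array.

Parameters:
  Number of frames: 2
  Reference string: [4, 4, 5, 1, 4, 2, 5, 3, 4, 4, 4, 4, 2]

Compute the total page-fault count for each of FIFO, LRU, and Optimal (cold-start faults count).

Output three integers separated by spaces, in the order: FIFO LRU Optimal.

--- FIFO ---
  step 0: ref 4 -> FAULT, frames=[4,-] (faults so far: 1)
  step 1: ref 4 -> HIT, frames=[4,-] (faults so far: 1)
  step 2: ref 5 -> FAULT, frames=[4,5] (faults so far: 2)
  step 3: ref 1 -> FAULT, evict 4, frames=[1,5] (faults so far: 3)
  step 4: ref 4 -> FAULT, evict 5, frames=[1,4] (faults so far: 4)
  step 5: ref 2 -> FAULT, evict 1, frames=[2,4] (faults so far: 5)
  step 6: ref 5 -> FAULT, evict 4, frames=[2,5] (faults so far: 6)
  step 7: ref 3 -> FAULT, evict 2, frames=[3,5] (faults so far: 7)
  step 8: ref 4 -> FAULT, evict 5, frames=[3,4] (faults so far: 8)
  step 9: ref 4 -> HIT, frames=[3,4] (faults so far: 8)
  step 10: ref 4 -> HIT, frames=[3,4] (faults so far: 8)
  step 11: ref 4 -> HIT, frames=[3,4] (faults so far: 8)
  step 12: ref 2 -> FAULT, evict 3, frames=[2,4] (faults so far: 9)
  FIFO total faults: 9
--- LRU ---
  step 0: ref 4 -> FAULT, frames=[4,-] (faults so far: 1)
  step 1: ref 4 -> HIT, frames=[4,-] (faults so far: 1)
  step 2: ref 5 -> FAULT, frames=[4,5] (faults so far: 2)
  step 3: ref 1 -> FAULT, evict 4, frames=[1,5] (faults so far: 3)
  step 4: ref 4 -> FAULT, evict 5, frames=[1,4] (faults so far: 4)
  step 5: ref 2 -> FAULT, evict 1, frames=[2,4] (faults so far: 5)
  step 6: ref 5 -> FAULT, evict 4, frames=[2,5] (faults so far: 6)
  step 7: ref 3 -> FAULT, evict 2, frames=[3,5] (faults so far: 7)
  step 8: ref 4 -> FAULT, evict 5, frames=[3,4] (faults so far: 8)
  step 9: ref 4 -> HIT, frames=[3,4] (faults so far: 8)
  step 10: ref 4 -> HIT, frames=[3,4] (faults so far: 8)
  step 11: ref 4 -> HIT, frames=[3,4] (faults so far: 8)
  step 12: ref 2 -> FAULT, evict 3, frames=[2,4] (faults so far: 9)
  LRU total faults: 9
--- Optimal ---
  step 0: ref 4 -> FAULT, frames=[4,-] (faults so far: 1)
  step 1: ref 4 -> HIT, frames=[4,-] (faults so far: 1)
  step 2: ref 5 -> FAULT, frames=[4,5] (faults so far: 2)
  step 3: ref 1 -> FAULT, evict 5, frames=[4,1] (faults so far: 3)
  step 4: ref 4 -> HIT, frames=[4,1] (faults so far: 3)
  step 5: ref 2 -> FAULT, evict 1, frames=[4,2] (faults so far: 4)
  step 6: ref 5 -> FAULT, evict 2, frames=[4,5] (faults so far: 5)
  step 7: ref 3 -> FAULT, evict 5, frames=[4,3] (faults so far: 6)
  step 8: ref 4 -> HIT, frames=[4,3] (faults so far: 6)
  step 9: ref 4 -> HIT, frames=[4,3] (faults so far: 6)
  step 10: ref 4 -> HIT, frames=[4,3] (faults so far: 6)
  step 11: ref 4 -> HIT, frames=[4,3] (faults so far: 6)
  step 12: ref 2 -> FAULT, evict 3, frames=[4,2] (faults so far: 7)
  Optimal total faults: 7

Answer: 9 9 7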